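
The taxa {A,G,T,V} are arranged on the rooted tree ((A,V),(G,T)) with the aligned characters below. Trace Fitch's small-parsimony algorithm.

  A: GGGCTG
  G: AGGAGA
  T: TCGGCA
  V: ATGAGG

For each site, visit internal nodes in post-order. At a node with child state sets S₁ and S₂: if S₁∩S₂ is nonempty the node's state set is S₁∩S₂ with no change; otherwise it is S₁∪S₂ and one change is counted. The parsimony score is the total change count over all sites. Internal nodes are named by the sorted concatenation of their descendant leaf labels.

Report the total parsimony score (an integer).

AV@0: {G} ∪ {A} = {A,G} (union, +1)
GT@0: {A} ∪ {T} = {A,T} (union, +1)
AGTV@0: {A,G} ∩ {A,T} = {A} (intersection, +0)
AV@1: {G} ∪ {T} = {G,T} (union, +1)
GT@1: {G} ∪ {C} = {C,G} (union, +1)
AGTV@1: {G,T} ∩ {C,G} = {G} (intersection, +0)
AV@2: {G} ∩ {G} = {G} (intersection, +0)
GT@2: {G} ∩ {G} = {G} (intersection, +0)
AGTV@2: {G} ∩ {G} = {G} (intersection, +0)
AV@3: {C} ∪ {A} = {A,C} (union, +1)
GT@3: {A} ∪ {G} = {A,G} (union, +1)
AGTV@3: {A,C} ∩ {A,G} = {A} (intersection, +0)
AV@4: {T} ∪ {G} = {G,T} (union, +1)
GT@4: {G} ∪ {C} = {C,G} (union, +1)
AGTV@4: {G,T} ∩ {C,G} = {G} (intersection, +0)
AV@5: {G} ∩ {G} = {G} (intersection, +0)
GT@5: {A} ∩ {A} = {A} (intersection, +0)
AGTV@5: {G} ∪ {A} = {A,G} (union, +1)
per-site changes: [2, 2, 0, 2, 2, 1]; total = 9

9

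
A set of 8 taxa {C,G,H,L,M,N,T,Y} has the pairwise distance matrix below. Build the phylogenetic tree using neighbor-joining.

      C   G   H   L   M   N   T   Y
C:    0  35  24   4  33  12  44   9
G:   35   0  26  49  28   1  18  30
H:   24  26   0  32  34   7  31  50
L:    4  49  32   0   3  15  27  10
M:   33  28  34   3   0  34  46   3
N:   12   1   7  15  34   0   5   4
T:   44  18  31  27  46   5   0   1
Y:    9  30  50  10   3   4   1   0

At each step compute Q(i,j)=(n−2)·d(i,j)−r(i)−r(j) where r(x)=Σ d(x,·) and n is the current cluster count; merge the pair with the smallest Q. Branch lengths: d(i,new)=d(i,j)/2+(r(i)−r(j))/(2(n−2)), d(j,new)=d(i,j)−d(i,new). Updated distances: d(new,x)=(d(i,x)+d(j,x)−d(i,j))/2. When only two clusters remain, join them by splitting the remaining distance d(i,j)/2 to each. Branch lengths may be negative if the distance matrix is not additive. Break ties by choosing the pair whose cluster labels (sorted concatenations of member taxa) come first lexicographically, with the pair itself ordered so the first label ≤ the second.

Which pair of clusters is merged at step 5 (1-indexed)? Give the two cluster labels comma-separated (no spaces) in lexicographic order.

iteration 1: select L,M (d=3, Q=-303); attach at lengths (-23/12, 59/12); label the merged cluster LM
  updated: d(C,LM)=17, d(G,LM)=37, d(H,LM)=63/2, d(LM,N)=23, d(LM,T)=35, d(LM,Y)=5
iteration 2: select T,Y (d=1, Q=-228); attach at lengths (4, -3); label the merged cluster TY
  updated: d(C,TY)=26, d(G,TY)=47/2, d(H,TY)=40, d(LM,TY)=39/2, d(N,TY)=4
iteration 3: select C,LM (d=17, Q=-174); attach at lengths (27/4, 41/4); label the merged cluster CLM
  updated: d(CLM,G)=55/2, d(CLM,H)=77/4, d(CLM,N)=9, d(CLM,TY)=57/4
iteration 4: select CLM,TY (d=57/4, Q=-109); attach at lengths (31/6, 109/12); label the merged cluster CLMTY
  updated: d(CLMTY,G)=147/8, d(CLMTY,H)=45/2, d(CLMTY,N)=-5/8
iteration 5: select CLMTY,H (d=45/2, Q=-203/4); attach at lengths (119/16, 241/16); label the merged cluster CHLMTY
  updated: d(CHLMTY,G)=175/16, d(CHLMTY,N)=-129/16
iteration 6: select CHLMTY,G (d=175/16, Q=-31/8); attach at lengths (15/16, 10); label the merged cluster CGHLMTY
  updated: d(CGHLMTY,N)=-9
iteration 7: select CGHLMTY,N (d=-9); attach at lengths (-9/2, -9/2); label the merged cluster CGHLMNTY
final tree: (((((C:27/4,(L:-23/12,M:59/12):41/4):31/6,(T:4,Y:-3):109/12):119/16,H:241/16):15/16,G:10):-9/2,N:-9/2)
total length: 955/16

CLMTY,H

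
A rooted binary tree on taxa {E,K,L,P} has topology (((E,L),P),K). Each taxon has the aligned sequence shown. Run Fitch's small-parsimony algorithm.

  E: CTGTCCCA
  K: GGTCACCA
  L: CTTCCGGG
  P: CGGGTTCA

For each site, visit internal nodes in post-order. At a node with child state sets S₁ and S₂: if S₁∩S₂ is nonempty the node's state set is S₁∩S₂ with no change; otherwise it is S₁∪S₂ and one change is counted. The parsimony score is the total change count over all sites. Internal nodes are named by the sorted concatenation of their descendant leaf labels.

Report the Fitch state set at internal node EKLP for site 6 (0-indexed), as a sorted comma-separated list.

C

site 0, node EL: E={C} ∩ L={C} → {C} (+0)
site 0, node ELP: EL={C} ∩ P={C} → {C} (+0)
site 0, node EKLP: ELP={C} ∪ K={G} → {C,G} (+1)
site 1, node EL: E={T} ∩ L={T} → {T} (+0)
site 1, node ELP: EL={T} ∪ P={G} → {G,T} (+1)
site 1, node EKLP: ELP={G,T} ∩ K={G} → {G} (+0)
site 2, node EL: E={G} ∪ L={T} → {G,T} (+1)
site 2, node ELP: EL={G,T} ∩ P={G} → {G} (+0)
site 2, node EKLP: ELP={G} ∪ K={T} → {G,T} (+1)
site 3, node EL: E={T} ∪ L={C} → {C,T} (+1)
site 3, node ELP: EL={C,T} ∪ P={G} → {C,G,T} (+1)
site 3, node EKLP: ELP={C,G,T} ∩ K={C} → {C} (+0)
site 4, node EL: E={C} ∩ L={C} → {C} (+0)
site 4, node ELP: EL={C} ∪ P={T} → {C,T} (+1)
site 4, node EKLP: ELP={C,T} ∪ K={A} → {A,C,T} (+1)
site 5, node EL: E={C} ∪ L={G} → {C,G} (+1)
site 5, node ELP: EL={C,G} ∪ P={T} → {C,G,T} (+1)
site 5, node EKLP: ELP={C,G,T} ∩ K={C} → {C} (+0)
site 6, node EL: E={C} ∪ L={G} → {C,G} (+1)
site 6, node ELP: EL={C,G} ∩ P={C} → {C} (+0)
site 6, node EKLP: ELP={C} ∩ K={C} → {C} (+0)
site 7, node EL: E={A} ∪ L={G} → {A,G} (+1)
site 7, node ELP: EL={A,G} ∩ P={A} → {A} (+0)
site 7, node EKLP: ELP={A} ∩ K={A} → {A} (+0)
per-site changes: [1, 1, 2, 2, 2, 2, 1, 1]; total = 12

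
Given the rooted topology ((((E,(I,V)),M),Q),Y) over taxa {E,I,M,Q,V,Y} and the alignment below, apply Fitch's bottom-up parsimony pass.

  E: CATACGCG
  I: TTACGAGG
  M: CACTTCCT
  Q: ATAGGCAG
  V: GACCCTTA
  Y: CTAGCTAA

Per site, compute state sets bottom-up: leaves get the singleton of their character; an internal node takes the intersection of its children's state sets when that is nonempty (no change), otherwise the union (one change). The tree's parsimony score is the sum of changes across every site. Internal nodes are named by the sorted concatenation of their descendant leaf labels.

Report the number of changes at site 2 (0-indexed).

[col 0] IV: children I:{T}, V:{G} ∪→ {G,T}; cost 1
[col 0] EIV: children E:{C}, IV:{G,T} ∪→ {C,G,T}; cost 1
[col 0] EIMV: children EIV:{C,G,T}, M:{C} ∩→ {C}; cost 0
[col 0] EIMQV: children EIMV:{C}, Q:{A} ∪→ {A,C}; cost 1
[col 0] EIMQVY: children EIMQV:{A,C}, Y:{C} ∩→ {C}; cost 0
[col 1] IV: children I:{T}, V:{A} ∪→ {A,T}; cost 1
[col 1] EIV: children E:{A}, IV:{A,T} ∩→ {A}; cost 0
[col 1] EIMV: children EIV:{A}, M:{A} ∩→ {A}; cost 0
[col 1] EIMQV: children EIMV:{A}, Q:{T} ∪→ {A,T}; cost 1
[col 1] EIMQVY: children EIMQV:{A,T}, Y:{T} ∩→ {T}; cost 0
[col 2] IV: children I:{A}, V:{C} ∪→ {A,C}; cost 1
[col 2] EIV: children E:{T}, IV:{A,C} ∪→ {A,C,T}; cost 1
[col 2] EIMV: children EIV:{A,C,T}, M:{C} ∩→ {C}; cost 0
[col 2] EIMQV: children EIMV:{C}, Q:{A} ∪→ {A,C}; cost 1
[col 2] EIMQVY: children EIMQV:{A,C}, Y:{A} ∩→ {A}; cost 0
[col 3] IV: children I:{C}, V:{C} ∩→ {C}; cost 0
[col 3] EIV: children E:{A}, IV:{C} ∪→ {A,C}; cost 1
[col 3] EIMV: children EIV:{A,C}, M:{T} ∪→ {A,C,T}; cost 1
[col 3] EIMQV: children EIMV:{A,C,T}, Q:{G} ∪→ {A,C,G,T}; cost 1
[col 3] EIMQVY: children EIMQV:{A,C,G,T}, Y:{G} ∩→ {G}; cost 0
[col 4] IV: children I:{G}, V:{C} ∪→ {C,G}; cost 1
[col 4] EIV: children E:{C}, IV:{C,G} ∩→ {C}; cost 0
[col 4] EIMV: children EIV:{C}, M:{T} ∪→ {C,T}; cost 1
[col 4] EIMQV: children EIMV:{C,T}, Q:{G} ∪→ {C,G,T}; cost 1
[col 4] EIMQVY: children EIMQV:{C,G,T}, Y:{C} ∩→ {C}; cost 0
[col 5] IV: children I:{A}, V:{T} ∪→ {A,T}; cost 1
[col 5] EIV: children E:{G}, IV:{A,T} ∪→ {A,G,T}; cost 1
[col 5] EIMV: children EIV:{A,G,T}, M:{C} ∪→ {A,C,G,T}; cost 1
[col 5] EIMQV: children EIMV:{A,C,G,T}, Q:{C} ∩→ {C}; cost 0
[col 5] EIMQVY: children EIMQV:{C}, Y:{T} ∪→ {C,T}; cost 1
[col 6] IV: children I:{G}, V:{T} ∪→ {G,T}; cost 1
[col 6] EIV: children E:{C}, IV:{G,T} ∪→ {C,G,T}; cost 1
[col 6] EIMV: children EIV:{C,G,T}, M:{C} ∩→ {C}; cost 0
[col 6] EIMQV: children EIMV:{C}, Q:{A} ∪→ {A,C}; cost 1
[col 6] EIMQVY: children EIMQV:{A,C}, Y:{A} ∩→ {A}; cost 0
[col 7] IV: children I:{G}, V:{A} ∪→ {A,G}; cost 1
[col 7] EIV: children E:{G}, IV:{A,G} ∩→ {G}; cost 0
[col 7] EIMV: children EIV:{G}, M:{T} ∪→ {G,T}; cost 1
[col 7] EIMQV: children EIMV:{G,T}, Q:{G} ∩→ {G}; cost 0
[col 7] EIMQVY: children EIMQV:{G}, Y:{A} ∪→ {A,G}; cost 1
per-site changes: [3, 2, 3, 3, 3, 4, 3, 3]; total = 24

3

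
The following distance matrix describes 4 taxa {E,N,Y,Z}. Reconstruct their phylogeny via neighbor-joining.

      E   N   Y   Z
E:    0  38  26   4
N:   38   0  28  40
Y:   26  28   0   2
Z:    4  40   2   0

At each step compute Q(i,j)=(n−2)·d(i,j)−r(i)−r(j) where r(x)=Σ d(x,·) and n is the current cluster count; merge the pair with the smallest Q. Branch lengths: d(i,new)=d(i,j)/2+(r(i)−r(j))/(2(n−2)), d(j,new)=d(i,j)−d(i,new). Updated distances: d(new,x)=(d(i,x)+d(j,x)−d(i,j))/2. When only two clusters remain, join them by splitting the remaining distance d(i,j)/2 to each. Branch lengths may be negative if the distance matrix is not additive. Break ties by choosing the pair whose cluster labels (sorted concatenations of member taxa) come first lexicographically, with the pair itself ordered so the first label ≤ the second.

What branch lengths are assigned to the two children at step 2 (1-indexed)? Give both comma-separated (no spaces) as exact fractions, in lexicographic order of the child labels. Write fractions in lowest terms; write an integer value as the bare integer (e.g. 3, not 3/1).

21/2,53/2

iteration 1: select E,Z (d=4, Q=-106); attach at lengths (15/2, -7/2); label the merged cluster EZ
  updated: d(EZ,N)=37, d(EZ,Y)=12
iteration 2: select EZ,N (d=37, Q=-77); attach at lengths (21/2, 53/2); label the merged cluster ENZ
  updated: d(ENZ,Y)=3/2
iteration 3: select ENZ,Y (d=3/2); attach at lengths (3/4, 3/4); label the merged cluster ENYZ
final tree: (((E:15/2,Z:-7/2):21/2,N:53/2):3/4,Y:3/4)
total length: 85/2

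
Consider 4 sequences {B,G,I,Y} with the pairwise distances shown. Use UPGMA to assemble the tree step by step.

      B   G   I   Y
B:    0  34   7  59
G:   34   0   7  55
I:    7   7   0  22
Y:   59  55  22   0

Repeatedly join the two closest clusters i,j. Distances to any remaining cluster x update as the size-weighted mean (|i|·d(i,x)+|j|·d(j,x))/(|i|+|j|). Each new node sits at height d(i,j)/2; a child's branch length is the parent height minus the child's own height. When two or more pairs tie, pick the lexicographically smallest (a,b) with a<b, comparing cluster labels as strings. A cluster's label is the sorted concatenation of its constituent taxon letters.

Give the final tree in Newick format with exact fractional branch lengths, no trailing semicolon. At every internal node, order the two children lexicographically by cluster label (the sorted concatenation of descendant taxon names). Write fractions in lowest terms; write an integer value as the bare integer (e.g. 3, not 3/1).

iteration 1: select B,I (d=7); attach at lengths (7/2, 7/2); label the merged cluster BI
  updated: d(BI,G)=41/2, d(BI,Y)=81/2
iteration 2: select BI,G (d=41/2); attach at lengths (27/4, 41/4); label the merged cluster BGI
  updated: d(BGI,Y)=136/3
iteration 3: select BGI,Y (d=136/3); attach at lengths (149/12, 68/3); label the merged cluster BGIY
final tree: (((B:7/2,I:7/2):27/4,G:41/4):149/12,Y:68/3)
total length: 709/12

(((B:7/2,I:7/2):27/4,G:41/4):149/12,Y:68/3)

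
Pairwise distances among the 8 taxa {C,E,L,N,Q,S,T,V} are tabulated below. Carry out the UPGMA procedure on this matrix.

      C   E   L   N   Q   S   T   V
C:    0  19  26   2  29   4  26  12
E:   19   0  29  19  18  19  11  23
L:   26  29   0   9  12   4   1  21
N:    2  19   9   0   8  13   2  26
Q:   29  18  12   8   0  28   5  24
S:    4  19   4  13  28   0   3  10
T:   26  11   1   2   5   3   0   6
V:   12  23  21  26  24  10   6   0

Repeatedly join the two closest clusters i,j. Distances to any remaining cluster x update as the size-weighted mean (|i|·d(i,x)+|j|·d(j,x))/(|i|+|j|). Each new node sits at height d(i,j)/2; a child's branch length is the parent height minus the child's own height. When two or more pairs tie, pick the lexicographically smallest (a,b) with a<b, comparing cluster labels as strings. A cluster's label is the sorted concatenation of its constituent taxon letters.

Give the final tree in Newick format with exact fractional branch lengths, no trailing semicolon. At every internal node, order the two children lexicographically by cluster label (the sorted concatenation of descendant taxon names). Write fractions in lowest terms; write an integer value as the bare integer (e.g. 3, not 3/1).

((((C:1,N:1):51/8,(((L:1/2,T:1/2):5/4,S:7/4):53/12,V:37/6):29/24):35/24,Q:53/6):43/42,E:69/7)

iteration 1: select L,T (d=1); attach at lengths (1/2, 1/2); label the merged cluster LT
  updated: d(C,LT)=26, d(E,LT)=20, d(LT,N)=11/2, d(LT,Q)=17/2, d(LT,S)=7/2, d(LT,V)=27/2
iteration 2: select C,N (d=2); attach at lengths (1, 1); label the merged cluster CN
  updated: d(CN,E)=19, d(CN,LT)=63/4, d(CN,Q)=37/2, d(CN,S)=17/2, d(CN,V)=19
iteration 3: select LT,S (d=7/2); attach at lengths (5/4, 7/4); label the merged cluster LST
  updated: d(CN,LST)=40/3, d(E,LST)=59/3, d(LST,Q)=15, d(LST,V)=37/3
iteration 4: select LST,V (d=37/3); attach at lengths (53/12, 37/6); label the merged cluster LSTV
  updated: d(CN,LSTV)=59/4, d(E,LSTV)=41/2, d(LSTV,Q)=69/4
iteration 5: select CN,LSTV (d=59/4); attach at lengths (51/8, 29/24); label the merged cluster CLNSTV
  updated: d(CLNSTV,E)=20, d(CLNSTV,Q)=53/3
iteration 6: select CLNSTV,Q (d=53/3); attach at lengths (35/24, 53/6); label the merged cluster CLNQSTV
  updated: d(CLNQSTV,E)=138/7
iteration 7: select CLNQSTV,E (d=138/7); attach at lengths (43/42, 69/7); label the merged cluster CELNQSTV
final tree: ((((C:1,N:1):51/8,(((L:1/2,T:1/2):5/4,S:7/4):53/12,V:37/6):29/24):35/24,Q:53/6):43/42,E:69/7)
total length: 2539/56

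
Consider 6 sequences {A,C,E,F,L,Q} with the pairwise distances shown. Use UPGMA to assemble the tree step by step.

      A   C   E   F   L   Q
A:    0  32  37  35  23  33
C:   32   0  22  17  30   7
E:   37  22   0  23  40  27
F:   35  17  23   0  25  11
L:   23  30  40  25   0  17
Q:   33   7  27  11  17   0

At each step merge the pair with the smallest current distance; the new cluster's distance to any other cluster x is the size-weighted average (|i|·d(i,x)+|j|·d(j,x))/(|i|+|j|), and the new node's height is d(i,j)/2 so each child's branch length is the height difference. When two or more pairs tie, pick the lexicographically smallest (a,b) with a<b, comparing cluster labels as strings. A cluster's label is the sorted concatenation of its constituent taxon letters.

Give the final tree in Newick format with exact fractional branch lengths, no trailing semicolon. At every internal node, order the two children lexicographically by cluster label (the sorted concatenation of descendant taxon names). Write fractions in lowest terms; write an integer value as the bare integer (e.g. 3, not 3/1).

step 1: merge (C,Q) at d=7; branch lengths C→7/2, Q→7/2; new cluster CQ
  updated: d(A,CQ)=65/2, d(CQ,E)=49/2, d(CQ,F)=14, d(CQ,L)=47/2
step 2: merge (CQ,F) at d=14; branch lengths CQ→7/2, F→7; new cluster CFQ
  updated: d(A,CFQ)=100/3, d(CFQ,E)=24, d(CFQ,L)=24
step 3: merge (A,L) at d=23; branch lengths A→23/2, L→23/2; new cluster AL
  updated: d(AL,CFQ)=86/3, d(AL,E)=77/2
step 4: merge (CFQ,E) at d=24; branch lengths CFQ→5, E→12; new cluster CEFQ
  updated: d(AL,CEFQ)=249/8
step 5: merge (AL,CEFQ) at d=249/8; branch lengths AL→65/16, CEFQ→57/16; new cluster ACEFLQ
final tree: ((A:23/2,L:23/2):65/16,(((C:7/2,Q:7/2):7/2,F:7):5,E:12):57/16)
total length: 521/8

((A:23/2,L:23/2):65/16,(((C:7/2,Q:7/2):7/2,F:7):5,E:12):57/16)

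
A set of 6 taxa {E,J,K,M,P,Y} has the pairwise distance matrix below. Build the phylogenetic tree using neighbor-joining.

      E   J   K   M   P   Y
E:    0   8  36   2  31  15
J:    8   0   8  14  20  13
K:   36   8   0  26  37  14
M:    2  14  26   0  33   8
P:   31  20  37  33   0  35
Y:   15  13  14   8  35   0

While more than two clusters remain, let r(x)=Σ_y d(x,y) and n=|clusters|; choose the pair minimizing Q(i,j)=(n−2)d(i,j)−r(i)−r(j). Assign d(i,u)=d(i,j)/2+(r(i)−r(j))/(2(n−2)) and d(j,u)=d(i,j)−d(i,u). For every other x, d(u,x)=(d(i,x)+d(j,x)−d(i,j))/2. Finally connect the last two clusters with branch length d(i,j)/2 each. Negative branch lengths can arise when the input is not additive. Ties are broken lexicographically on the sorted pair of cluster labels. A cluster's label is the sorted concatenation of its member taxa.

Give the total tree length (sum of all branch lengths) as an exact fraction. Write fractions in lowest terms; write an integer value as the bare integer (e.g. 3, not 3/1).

1. join E+M (d=2, Q=-167) ⇒ EM; edges |E|=17/8, |M|=-1/8
  updated: d(EM,J)=10, d(EM,K)=30, d(EM,P)=31, d(EM,Y)=21/2
2. join EM+Y (d=21/2, Q=-245/2) ⇒ EMY; edges |EM|=27/4, |Y|=15/4
  updated: d(EMY,J)=25/4, d(EMY,K)=67/4, d(EMY,P)=111/4
3. join EMY+P (d=111/4, Q=-80) ⇒ EMPY; edges |EMY|=43/8, |P|=179/8
  updated: d(EMPY,J)=-3/4, d(EMPY,K)=13
4. join EMPY+J (d=-3/4, Q=-81/4) ⇒ EJMPY; edges |EMPY|=17/8, |J|=-23/8
  updated: d(EJMPY,K)=87/8
5. join EJMPY+K (d=87/8) ⇒ EJKMPY; edges |EJMPY|=87/16, |K|=87/16
final tree: (((((E:17/8,M:-1/8):27/4,Y:15/4):43/8,P:179/8):17/8,J:-23/8):87/16,K:87/16)
total length: 403/8

403/8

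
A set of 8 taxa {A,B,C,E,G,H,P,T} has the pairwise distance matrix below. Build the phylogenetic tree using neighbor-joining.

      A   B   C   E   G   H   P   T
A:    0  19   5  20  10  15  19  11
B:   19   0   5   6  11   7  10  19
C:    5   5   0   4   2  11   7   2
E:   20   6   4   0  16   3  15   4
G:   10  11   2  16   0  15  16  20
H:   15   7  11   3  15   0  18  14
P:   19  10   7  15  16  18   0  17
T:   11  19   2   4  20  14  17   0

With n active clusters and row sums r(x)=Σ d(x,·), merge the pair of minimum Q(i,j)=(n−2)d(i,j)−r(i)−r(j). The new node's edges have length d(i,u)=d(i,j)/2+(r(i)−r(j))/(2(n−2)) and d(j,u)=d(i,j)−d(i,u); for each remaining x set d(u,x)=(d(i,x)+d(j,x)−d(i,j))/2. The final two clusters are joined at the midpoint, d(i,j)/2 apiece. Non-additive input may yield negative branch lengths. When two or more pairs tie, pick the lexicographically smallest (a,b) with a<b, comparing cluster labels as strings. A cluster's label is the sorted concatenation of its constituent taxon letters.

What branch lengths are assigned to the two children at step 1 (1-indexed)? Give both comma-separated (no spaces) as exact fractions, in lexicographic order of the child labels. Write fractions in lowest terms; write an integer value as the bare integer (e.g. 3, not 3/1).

1/4,11/4

1. join E+H (d=3, Q=-133) ⇒ EH; edges |E|=1/4, |H|=11/4
  updated: d(A,EH)=16, d(B,EH)=5, d(C,EH)=6, d(EH,G)=14, d(EH,P)=15, d(EH,T)=15/2
2. join B+EH (d=5, Q=-215/2) ⇒ BEH; edges |B|=61/20, |EH|=39/20
  updated: d(A,BEH)=15, d(BEH,C)=3, d(BEH,G)=10, d(BEH,P)=10, d(BEH,T)=43/4
3. join A+G (d=10, Q=-78) ⇒ AG; edges |A|=21/4, |G|=19/4
  updated: d(AG,BEH)=15/2, d(AG,C)=-3/2, d(AG,P)=25/2, d(AG,T)=21/2
4. join BEH+P (d=10, Q=-191/4) ⇒ BEHP; edges |BEH|=59/24, |P|=181/24
  updated: d(AG,BEHP)=5, d(BEHP,C)=0, d(BEHP,T)=71/8
5. join AG+BEHP (d=5, Q=-143/8) ⇒ ABEGHP; edges |AG|=81/32, |BEHP|=79/32
  updated: d(ABEGHP,C)=-13/4, d(ABEGHP,T)=115/16
6. join ABEGHP+C (d=-13/4, Q=-95/16) ⇒ ABCEGHP; edges |ABEGHP|=31/32, |C|=-135/32
  updated: d(ABCEGHP,T)=199/32
7. join ABCEGHP+T (d=199/32) ⇒ ABCEGHPT; edges |ABCEGHP|=199/64, |T|=199/64
final tree: ((((A:21/4,G:19/4):81/32,((B:61/20,(E:1/4,H:11/4):39/20):59/24,P:181/24):79/32):31/32,C:-135/32):199/64,T:199/64)
total length: 1151/32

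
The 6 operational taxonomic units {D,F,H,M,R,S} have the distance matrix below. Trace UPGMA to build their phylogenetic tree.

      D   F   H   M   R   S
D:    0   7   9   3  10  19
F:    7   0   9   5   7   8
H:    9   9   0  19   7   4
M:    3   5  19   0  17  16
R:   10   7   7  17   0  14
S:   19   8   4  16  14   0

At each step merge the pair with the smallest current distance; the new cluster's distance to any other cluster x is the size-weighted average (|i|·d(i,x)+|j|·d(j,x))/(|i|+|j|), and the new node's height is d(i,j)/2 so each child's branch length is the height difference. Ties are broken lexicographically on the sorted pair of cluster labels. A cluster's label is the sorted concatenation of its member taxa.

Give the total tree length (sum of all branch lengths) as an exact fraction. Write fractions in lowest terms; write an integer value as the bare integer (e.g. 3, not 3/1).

iteration 1: select D,M (d=3); attach at lengths (3/2, 3/2); label the merged cluster DM
  updated: d(DM,F)=6, d(DM,H)=14, d(DM,R)=27/2, d(DM,S)=35/2
iteration 2: select H,S (d=4); attach at lengths (2, 2); label the merged cluster HS
  updated: d(DM,HS)=63/4, d(F,HS)=17/2, d(HS,R)=21/2
iteration 3: select DM,F (d=6); attach at lengths (3/2, 3); label the merged cluster DFM
  updated: d(DFM,HS)=40/3, d(DFM,R)=34/3
iteration 4: select HS,R (d=21/2); attach at lengths (13/4, 21/4); label the merged cluster HRS
  updated: d(DFM,HRS)=38/3
iteration 5: select DFM,HRS (d=38/3); attach at lengths (10/3, 13/12); label the merged cluster DFHMRS
final tree: (((D:3/2,M:3/2):3/2,F:3):10/3,((H:2,S:2):13/4,R:21/4):13/12)
total length: 293/12

293/12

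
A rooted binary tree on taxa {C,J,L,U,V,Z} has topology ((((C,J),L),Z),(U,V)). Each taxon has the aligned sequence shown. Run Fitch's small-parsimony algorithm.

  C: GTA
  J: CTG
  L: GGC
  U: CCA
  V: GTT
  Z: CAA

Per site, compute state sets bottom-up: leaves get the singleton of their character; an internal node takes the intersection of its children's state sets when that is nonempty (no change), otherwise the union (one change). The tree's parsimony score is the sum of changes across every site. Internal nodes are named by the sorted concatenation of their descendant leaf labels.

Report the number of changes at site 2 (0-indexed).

3

[col 0] CJ: children C:{G}, J:{C} ∪→ {C,G}; cost 1
[col 0] CJL: children CJ:{C,G}, L:{G} ∩→ {G}; cost 0
[col 0] CJLZ: children CJL:{G}, Z:{C} ∪→ {C,G}; cost 1
[col 0] UV: children U:{C}, V:{G} ∪→ {C,G}; cost 1
[col 0] CJLUVZ: children CJLZ:{C,G}, UV:{C,G} ∩→ {C,G}; cost 0
[col 1] CJ: children C:{T}, J:{T} ∩→ {T}; cost 0
[col 1] CJL: children CJ:{T}, L:{G} ∪→ {G,T}; cost 1
[col 1] CJLZ: children CJL:{G,T}, Z:{A} ∪→ {A,G,T}; cost 1
[col 1] UV: children U:{C}, V:{T} ∪→ {C,T}; cost 1
[col 1] CJLUVZ: children CJLZ:{A,G,T}, UV:{C,T} ∩→ {T}; cost 0
[col 2] CJ: children C:{A}, J:{G} ∪→ {A,G}; cost 1
[col 2] CJL: children CJ:{A,G}, L:{C} ∪→ {A,C,G}; cost 1
[col 2] CJLZ: children CJL:{A,C,G}, Z:{A} ∩→ {A}; cost 0
[col 2] UV: children U:{A}, V:{T} ∪→ {A,T}; cost 1
[col 2] CJLUVZ: children CJLZ:{A}, UV:{A,T} ∩→ {A}; cost 0
per-site changes: [3, 3, 3]; total = 9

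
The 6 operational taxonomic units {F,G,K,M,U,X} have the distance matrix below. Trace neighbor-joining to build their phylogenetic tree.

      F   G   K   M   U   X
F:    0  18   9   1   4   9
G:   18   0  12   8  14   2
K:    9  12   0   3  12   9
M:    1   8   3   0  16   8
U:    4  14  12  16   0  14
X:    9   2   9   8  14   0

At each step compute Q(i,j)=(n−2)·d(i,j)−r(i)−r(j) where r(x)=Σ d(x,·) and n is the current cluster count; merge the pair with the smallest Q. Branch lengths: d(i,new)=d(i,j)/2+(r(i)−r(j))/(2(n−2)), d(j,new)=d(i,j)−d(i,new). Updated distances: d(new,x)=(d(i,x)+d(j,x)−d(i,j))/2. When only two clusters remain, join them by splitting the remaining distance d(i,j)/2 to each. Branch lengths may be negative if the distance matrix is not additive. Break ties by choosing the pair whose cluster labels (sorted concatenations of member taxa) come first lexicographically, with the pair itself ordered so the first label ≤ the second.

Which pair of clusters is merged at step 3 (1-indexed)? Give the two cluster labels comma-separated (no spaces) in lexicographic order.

step 1: merge (G,X) at d=2, Q=-88; branch lengths G→5/2, X→-1/2; new cluster GX
  updated: d(F,GX)=25/2, d(GX,K)=19/2, d(GX,M)=7, d(GX,U)=13
step 2: merge (F,U) at d=4, Q=-119/2; branch lengths F→-13/12, U→61/12; new cluster FU
  updated: d(FU,GX)=43/4, d(FU,K)=17/2, d(FU,M)=13/2
step 3: merge (FU,GX) at d=43/4, Q=-63/2; branch lengths FU→5, GX→23/4; new cluster FGUX
  updated: d(FGUX,K)=29/8, d(FGUX,M)=11/8
step 4: merge (FGUX,K) at d=29/8, Q=-8; branch lengths FGUX→1, K→21/8; new cluster FGKUX
  updated: d(FGKUX,M)=3/8
step 5: merge (FGKUX,M) at d=3/8; branch lengths FGKUX→3/16, M→3/16; new cluster FGKMUX
final tree: ((((F:-13/12,U:61/12):5,(G:5/2,X:-1/2):23/4):1,K:21/8):3/16,M:3/16)
total length: 83/4

FU,GX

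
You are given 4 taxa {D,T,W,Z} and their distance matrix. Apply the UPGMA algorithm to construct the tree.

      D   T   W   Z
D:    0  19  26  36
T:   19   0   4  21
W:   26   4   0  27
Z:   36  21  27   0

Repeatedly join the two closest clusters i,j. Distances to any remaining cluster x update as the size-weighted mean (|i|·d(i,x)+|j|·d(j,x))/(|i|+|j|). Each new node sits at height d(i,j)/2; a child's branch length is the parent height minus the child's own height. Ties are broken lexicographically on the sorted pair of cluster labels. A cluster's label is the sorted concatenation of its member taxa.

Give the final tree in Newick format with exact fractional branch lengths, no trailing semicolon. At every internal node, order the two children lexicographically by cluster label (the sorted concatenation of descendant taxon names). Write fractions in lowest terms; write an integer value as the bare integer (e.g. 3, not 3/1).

step 1: merge (T,W) at d=4; branch lengths T→2, W→2; new cluster TW
  updated: d(D,TW)=45/2, d(TW,Z)=24
step 2: merge (D,TW) at d=45/2; branch lengths D→45/4, TW→37/4; new cluster DTW
  updated: d(DTW,Z)=28
step 3: merge (DTW,Z) at d=28; branch lengths DTW→11/4, Z→14; new cluster DTWZ
final tree: ((D:45/4,(T:2,W:2):37/4):11/4,Z:14)
total length: 165/4

((D:45/4,(T:2,W:2):37/4):11/4,Z:14)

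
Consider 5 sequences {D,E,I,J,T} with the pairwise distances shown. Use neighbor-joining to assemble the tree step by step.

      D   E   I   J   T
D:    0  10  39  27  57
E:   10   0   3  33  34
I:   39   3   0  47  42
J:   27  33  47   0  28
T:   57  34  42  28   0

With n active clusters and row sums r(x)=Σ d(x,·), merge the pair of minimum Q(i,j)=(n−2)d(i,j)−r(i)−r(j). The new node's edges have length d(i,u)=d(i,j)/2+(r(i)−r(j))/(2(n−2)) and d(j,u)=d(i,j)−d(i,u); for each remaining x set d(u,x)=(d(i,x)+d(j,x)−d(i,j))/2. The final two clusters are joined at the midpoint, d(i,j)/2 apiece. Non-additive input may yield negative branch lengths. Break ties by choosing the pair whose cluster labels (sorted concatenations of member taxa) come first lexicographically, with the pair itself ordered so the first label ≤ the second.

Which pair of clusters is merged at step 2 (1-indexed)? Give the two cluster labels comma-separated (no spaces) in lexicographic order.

1. join J+T (d=28, Q=-212) ⇒ JT; edges |J|=29/3, |T|=55/3
  updated: d(D,JT)=28, d(E,JT)=39/2, d(I,JT)=61/2
2. join D+JT (d=28, Q=-99) ⇒ DJT; edges |D|=55/4, |JT|=57/4
  updated: d(DJT,E)=3/4, d(DJT,I)=83/4
3. join DJT+E (d=3/4, Q=-49/2) ⇒ DEJT; edges |DJT|=37/4, |E|=-17/2
  updated: d(DEJT,I)=23/2
4. join DEJT+I (d=23/2) ⇒ DEIJT; edges |DEJT|=23/4, |I|=23/4
final tree: (((D:55/4,(J:29/3,T:55/3):57/4):37/4,E:-17/2):23/4,I:23/4)
total length: 273/4

D,JT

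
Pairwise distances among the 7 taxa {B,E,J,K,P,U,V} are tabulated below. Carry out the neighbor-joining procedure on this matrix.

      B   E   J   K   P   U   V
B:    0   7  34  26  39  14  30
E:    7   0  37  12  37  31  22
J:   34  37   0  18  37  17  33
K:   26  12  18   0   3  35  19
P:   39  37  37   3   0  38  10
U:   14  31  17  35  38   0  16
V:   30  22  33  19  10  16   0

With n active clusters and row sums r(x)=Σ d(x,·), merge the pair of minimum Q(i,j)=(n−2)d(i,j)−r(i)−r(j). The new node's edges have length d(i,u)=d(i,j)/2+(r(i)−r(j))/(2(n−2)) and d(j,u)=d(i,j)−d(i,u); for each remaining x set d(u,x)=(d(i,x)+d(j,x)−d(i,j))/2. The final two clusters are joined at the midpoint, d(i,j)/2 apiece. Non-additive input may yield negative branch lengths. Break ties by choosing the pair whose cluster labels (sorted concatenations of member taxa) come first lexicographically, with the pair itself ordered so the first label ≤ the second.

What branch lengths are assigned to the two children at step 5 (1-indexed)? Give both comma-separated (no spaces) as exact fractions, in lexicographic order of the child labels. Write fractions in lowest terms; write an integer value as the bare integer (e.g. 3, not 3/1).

6,33/4

step 1: merge (K,P) at d=3, Q=-262; branch lengths K→-18/5, P→33/5; new cluster KP
  updated: d(B,KP)=31, d(E,KP)=23, d(J,KP)=26, d(KP,U)=35, d(KP,V)=13
step 2: merge (B,E) at d=7, Q=-208; branch lengths B→3, E→4; new cluster BE
  updated: d(BE,J)=32, d(BE,KP)=47/2, d(BE,U)=19, d(BE,V)=45/2
step 3: merge (J,U) at d=17, Q=-144; branch lengths J→12, U→5; new cluster JU
  updated: d(BE,JU)=17, d(JU,KP)=22, d(JU,V)=16
step 4: merge (BE,JU) at d=17, Q=-84; branch lengths BE→21/2, JU→13/2; new cluster BEJU
  updated: d(BEJU,KP)=57/4, d(BEJU,V)=43/4
step 5: merge (BEJU,KP) at d=57/4, Q=-38; branch lengths BEJU→6, KP→33/4; new cluster BEJKPU
  updated: d(BEJKPU,V)=19/4
step 6: merge (BEJKPU,V) at d=19/4; branch lengths BEJKPU→19/8, V→19/8; new cluster BEJKPUV
final tree: ((((B:3,E:4):21/2,(J:12,U:5):13/2):6,(K:-18/5,P:33/5):33/4):19/8,V:19/8)
total length: 63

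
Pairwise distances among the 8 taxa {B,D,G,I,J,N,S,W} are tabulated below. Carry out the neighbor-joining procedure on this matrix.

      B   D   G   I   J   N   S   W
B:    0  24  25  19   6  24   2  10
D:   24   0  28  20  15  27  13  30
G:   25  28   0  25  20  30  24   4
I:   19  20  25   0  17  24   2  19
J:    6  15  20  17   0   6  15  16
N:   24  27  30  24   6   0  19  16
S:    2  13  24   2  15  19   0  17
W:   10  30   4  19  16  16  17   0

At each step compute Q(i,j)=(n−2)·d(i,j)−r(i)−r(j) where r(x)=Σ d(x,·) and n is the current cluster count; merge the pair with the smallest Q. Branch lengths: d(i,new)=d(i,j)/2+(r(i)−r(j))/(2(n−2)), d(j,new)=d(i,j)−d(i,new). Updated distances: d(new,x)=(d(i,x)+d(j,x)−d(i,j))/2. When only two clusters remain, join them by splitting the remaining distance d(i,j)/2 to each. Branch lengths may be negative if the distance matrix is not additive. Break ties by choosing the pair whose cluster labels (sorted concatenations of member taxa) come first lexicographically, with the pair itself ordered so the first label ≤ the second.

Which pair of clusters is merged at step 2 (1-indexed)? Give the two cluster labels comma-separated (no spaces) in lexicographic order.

step 1: merge (G,W) at d=4, Q=-244; branch lengths G→17/3, W→-5/3; new cluster GW
  updated: d(B,GW)=31/2, d(D,GW)=27, d(GW,I)=20, d(GW,J)=16, d(GW,N)=21, d(GW,S)=37/2
step 2: merge (J,N) at d=6, Q=-166; branch lengths J→-8/5, N→38/5; new cluster JN
  updated: d(B,JN)=12, d(D,JN)=18, d(GW,JN)=31/2, d(I,JN)=35/2, d(JN,S)=14
step 3: merge (I,S) at d=2, Q=-120; branch lengths I→37/8, S→-21/8; new cluster IS
  updated: d(B,IS)=19/2, d(D,IS)=31/2, d(GW,IS)=73/4, d(IS,JN)=59/4
step 4: merge (D,IS) at d=31/2, Q=-96; branch lengths D→73/6, IS→10/3; new cluster DIS
  updated: d(B,DIS)=9, d(DIS,GW)=119/8, d(DIS,JN)=69/8
step 5: merge (B,GW) at d=31/2, Q=-411/8; branch lengths B→173/32, GW→323/32; new cluster BGW
  updated: d(BGW,DIS)=67/16, d(BGW,JN)=6
step 6: merge (BGW,DIS) at d=67/16, Q=-301/16; branch lengths BGW→25/32, DIS→109/32; new cluster BDGISW
  updated: d(BDGISW,JN)=167/32
step 7: merge (BDGISW,JN) at d=167/32; branch lengths BDGISW→167/64, JN→167/64; new cluster BDGIJNSW
final tree: (((B:173/32,(G:17/3,W:-5/3):323/32):25/32,(D:73/6,(I:37/8,S:-21/8):10/3):109/32):167/64,(J:-8/5,N:38/5):167/64)
total length: 1677/32

J,N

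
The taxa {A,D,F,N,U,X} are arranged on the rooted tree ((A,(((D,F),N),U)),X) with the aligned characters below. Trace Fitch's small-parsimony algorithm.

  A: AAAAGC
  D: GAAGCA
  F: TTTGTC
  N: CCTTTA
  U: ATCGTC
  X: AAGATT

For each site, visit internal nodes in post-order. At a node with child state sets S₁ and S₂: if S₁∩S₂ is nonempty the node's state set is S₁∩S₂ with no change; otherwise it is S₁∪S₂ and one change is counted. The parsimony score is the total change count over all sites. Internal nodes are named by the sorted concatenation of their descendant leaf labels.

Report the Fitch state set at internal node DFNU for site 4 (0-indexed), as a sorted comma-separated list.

site 0, node DF: D={G} ∪ F={T} → {G,T} (+1)
site 0, node DFN: DF={G,T} ∪ N={C} → {C,G,T} (+1)
site 0, node DFNU: DFN={C,G,T} ∪ U={A} → {A,C,G,T} (+1)
site 0, node ADFNU: A={A} ∩ DFNU={A,C,G,T} → {A} (+0)
site 0, node ADFNUX: ADFNU={A} ∩ X={A} → {A} (+0)
site 1, node DF: D={A} ∪ F={T} → {A,T} (+1)
site 1, node DFN: DF={A,T} ∪ N={C} → {A,C,T} (+1)
site 1, node DFNU: DFN={A,C,T} ∩ U={T} → {T} (+0)
site 1, node ADFNU: A={A} ∪ DFNU={T} → {A,T} (+1)
site 1, node ADFNUX: ADFNU={A,T} ∩ X={A} → {A} (+0)
site 2, node DF: D={A} ∪ F={T} → {A,T} (+1)
site 2, node DFN: DF={A,T} ∩ N={T} → {T} (+0)
site 2, node DFNU: DFN={T} ∪ U={C} → {C,T} (+1)
site 2, node ADFNU: A={A} ∪ DFNU={C,T} → {A,C,T} (+1)
site 2, node ADFNUX: ADFNU={A,C,T} ∪ X={G} → {A,C,G,T} (+1)
site 3, node DF: D={G} ∩ F={G} → {G} (+0)
site 3, node DFN: DF={G} ∪ N={T} → {G,T} (+1)
site 3, node DFNU: DFN={G,T} ∩ U={G} → {G} (+0)
site 3, node ADFNU: A={A} ∪ DFNU={G} → {A,G} (+1)
site 3, node ADFNUX: ADFNU={A,G} ∩ X={A} → {A} (+0)
site 4, node DF: D={C} ∪ F={T} → {C,T} (+1)
site 4, node DFN: DF={C,T} ∩ N={T} → {T} (+0)
site 4, node DFNU: DFN={T} ∩ U={T} → {T} (+0)
site 4, node ADFNU: A={G} ∪ DFNU={T} → {G,T} (+1)
site 4, node ADFNUX: ADFNU={G,T} ∩ X={T} → {T} (+0)
site 5, node DF: D={A} ∪ F={C} → {A,C} (+1)
site 5, node DFN: DF={A,C} ∩ N={A} → {A} (+0)
site 5, node DFNU: DFN={A} ∪ U={C} → {A,C} (+1)
site 5, node ADFNU: A={C} ∩ DFNU={A,C} → {C} (+0)
site 5, node ADFNUX: ADFNU={C} ∪ X={T} → {C,T} (+1)
per-site changes: [3, 3, 4, 2, 2, 3]; total = 17

T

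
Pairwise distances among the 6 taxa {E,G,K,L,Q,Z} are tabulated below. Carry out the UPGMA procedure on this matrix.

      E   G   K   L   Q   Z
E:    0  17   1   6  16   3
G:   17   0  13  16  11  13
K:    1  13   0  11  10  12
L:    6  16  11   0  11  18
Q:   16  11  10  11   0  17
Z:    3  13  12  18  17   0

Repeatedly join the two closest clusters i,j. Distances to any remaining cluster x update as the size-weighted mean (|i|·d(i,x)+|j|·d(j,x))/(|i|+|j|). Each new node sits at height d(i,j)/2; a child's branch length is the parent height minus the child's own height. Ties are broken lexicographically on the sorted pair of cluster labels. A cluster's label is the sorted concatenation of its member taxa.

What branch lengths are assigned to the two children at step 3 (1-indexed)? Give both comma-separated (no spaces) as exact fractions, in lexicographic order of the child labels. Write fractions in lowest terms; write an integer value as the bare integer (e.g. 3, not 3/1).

11/2,11/2

step 1: merge (E,K) at d=1; branch lengths E→1/2, K→1/2; new cluster EK
  updated: d(EK,G)=15, d(EK,L)=17/2, d(EK,Q)=13, d(EK,Z)=15/2
step 2: merge (EK,Z) at d=15/2; branch lengths EK→13/4, Z→15/4; new cluster EKZ
  updated: d(EKZ,G)=43/3, d(EKZ,L)=35/3, d(EKZ,Q)=43/3
step 3: merge (G,Q) at d=11; branch lengths G→11/2, Q→11/2; new cluster GQ
  updated: d(EKZ,GQ)=43/3, d(GQ,L)=27/2
step 4: merge (EKZ,L) at d=35/3; branch lengths EKZ→25/12, L→35/6; new cluster EKLZ
  updated: d(EKLZ,GQ)=113/8
step 5: merge (EKLZ,GQ) at d=113/8; branch lengths EKLZ→59/48, GQ→25/16; new cluster EGKLQZ
final tree: ((((E:1/2,K:1/2):13/4,Z:15/4):25/12,L:35/6):59/48,(G:11/2,Q:11/2):25/16)
total length: 713/24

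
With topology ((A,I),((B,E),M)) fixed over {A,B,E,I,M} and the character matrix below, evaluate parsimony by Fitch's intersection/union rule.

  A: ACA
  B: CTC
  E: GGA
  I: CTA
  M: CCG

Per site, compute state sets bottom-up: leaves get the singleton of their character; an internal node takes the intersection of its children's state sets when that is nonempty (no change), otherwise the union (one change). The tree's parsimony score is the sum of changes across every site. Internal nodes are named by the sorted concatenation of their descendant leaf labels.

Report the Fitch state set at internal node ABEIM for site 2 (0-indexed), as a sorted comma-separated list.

A

site 0, node AI: A={A} ∪ I={C} → {A,C} (+1)
site 0, node BE: B={C} ∪ E={G} → {C,G} (+1)
site 0, node BEM: BE={C,G} ∩ M={C} → {C} (+0)
site 0, node ABEIM: AI={A,C} ∩ BEM={C} → {C} (+0)
site 1, node AI: A={C} ∪ I={T} → {C,T} (+1)
site 1, node BE: B={T} ∪ E={G} → {G,T} (+1)
site 1, node BEM: BE={G,T} ∪ M={C} → {C,G,T} (+1)
site 1, node ABEIM: AI={C,T} ∩ BEM={C,G,T} → {C,T} (+0)
site 2, node AI: A={A} ∩ I={A} → {A} (+0)
site 2, node BE: B={C} ∪ E={A} → {A,C} (+1)
site 2, node BEM: BE={A,C} ∪ M={G} → {A,C,G} (+1)
site 2, node ABEIM: AI={A} ∩ BEM={A,C,G} → {A} (+0)
per-site changes: [2, 3, 2]; total = 7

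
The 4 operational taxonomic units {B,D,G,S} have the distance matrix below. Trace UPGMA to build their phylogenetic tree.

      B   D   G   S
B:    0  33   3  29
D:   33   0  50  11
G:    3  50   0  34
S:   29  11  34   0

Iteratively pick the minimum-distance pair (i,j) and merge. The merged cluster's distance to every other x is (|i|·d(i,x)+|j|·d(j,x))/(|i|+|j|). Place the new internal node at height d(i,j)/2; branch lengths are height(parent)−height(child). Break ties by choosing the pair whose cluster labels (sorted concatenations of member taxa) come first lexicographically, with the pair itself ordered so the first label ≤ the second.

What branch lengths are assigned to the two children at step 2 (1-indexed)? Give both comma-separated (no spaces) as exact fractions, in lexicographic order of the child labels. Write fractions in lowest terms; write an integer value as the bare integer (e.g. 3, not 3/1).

1. join B+G (d=3) ⇒ BG; edges |B|=3/2, |G|=3/2
  updated: d(BG,D)=83/2, d(BG,S)=63/2
2. join D+S (d=11) ⇒ DS; edges |D|=11/2, |S|=11/2
  updated: d(BG,DS)=73/2
3. join BG+DS (d=73/2) ⇒ BDGS; edges |BG|=67/4, |DS|=51/4
final tree: ((B:3/2,G:3/2):67/4,(D:11/2,S:11/2):51/4)
total length: 87/2

11/2,11/2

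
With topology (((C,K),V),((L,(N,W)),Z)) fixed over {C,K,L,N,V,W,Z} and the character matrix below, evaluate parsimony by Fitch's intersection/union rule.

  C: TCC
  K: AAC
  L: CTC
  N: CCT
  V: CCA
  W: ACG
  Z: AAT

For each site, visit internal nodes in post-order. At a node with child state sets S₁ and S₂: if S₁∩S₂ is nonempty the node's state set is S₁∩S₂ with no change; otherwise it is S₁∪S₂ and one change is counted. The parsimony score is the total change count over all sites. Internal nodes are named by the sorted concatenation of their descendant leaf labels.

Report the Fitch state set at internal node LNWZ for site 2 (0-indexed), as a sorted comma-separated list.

site 0, node CK: C={T} ∪ K={A} → {A,T} (+1)
site 0, node CKV: CK={A,T} ∪ V={C} → {A,C,T} (+1)
site 0, node NW: N={C} ∪ W={A} → {A,C} (+1)
site 0, node LNW: L={C} ∩ NW={A,C} → {C} (+0)
site 0, node LNWZ: LNW={C} ∪ Z={A} → {A,C} (+1)
site 0, node CKLNVWZ: CKV={A,C,T} ∩ LNWZ={A,C} → {A,C} (+0)
site 1, node CK: C={C} ∪ K={A} → {A,C} (+1)
site 1, node CKV: CK={A,C} ∩ V={C} → {C} (+0)
site 1, node NW: N={C} ∩ W={C} → {C} (+0)
site 1, node LNW: L={T} ∪ NW={C} → {C,T} (+1)
site 1, node LNWZ: LNW={C,T} ∪ Z={A} → {A,C,T} (+1)
site 1, node CKLNVWZ: CKV={C} ∩ LNWZ={A,C,T} → {C} (+0)
site 2, node CK: C={C} ∩ K={C} → {C} (+0)
site 2, node CKV: CK={C} ∪ V={A} → {A,C} (+1)
site 2, node NW: N={T} ∪ W={G} → {G,T} (+1)
site 2, node LNW: L={C} ∪ NW={G,T} → {C,G,T} (+1)
site 2, node LNWZ: LNW={C,G,T} ∩ Z={T} → {T} (+0)
site 2, node CKLNVWZ: CKV={A,C} ∪ LNWZ={T} → {A,C,T} (+1)
per-site changes: [4, 3, 4]; total = 11

T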